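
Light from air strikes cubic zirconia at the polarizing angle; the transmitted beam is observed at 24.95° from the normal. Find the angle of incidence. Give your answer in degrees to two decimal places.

At Brewster's angle the reflected and refracted rays are perpendicular, so θ_B + θ_t = 90°.
So θ_B = 90° − θ_t = 90° − 24.95° = 65.05°.

θ_B ≈ 65.05°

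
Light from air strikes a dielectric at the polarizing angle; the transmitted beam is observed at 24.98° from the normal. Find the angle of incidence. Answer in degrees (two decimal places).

θ_B ≈ 65.02°

At Brewster's angle the reflected and refracted rays are perpendicular, so θ_B + θ_t = 90°.
θ_B = 90° − 24.98° = 65.02°.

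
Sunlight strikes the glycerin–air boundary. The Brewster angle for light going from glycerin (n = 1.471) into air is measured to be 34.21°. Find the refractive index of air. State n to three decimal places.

n ≈ 1.000

Full polarization of the reflected beam means tan θ_B = n₂/n₁, where n₁ is the incident medium (glycerin).
n₂ = n₁ tan θ_B = 1.471 × tan 34.21° = 1.000.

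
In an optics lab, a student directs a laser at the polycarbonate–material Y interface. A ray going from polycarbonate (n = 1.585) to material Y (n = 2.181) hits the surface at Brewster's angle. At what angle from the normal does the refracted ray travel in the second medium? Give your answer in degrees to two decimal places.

tan θ_B = n₂/n₁ = 2.181/1.585 = 1.3760, so θ_B = 53.99°.
At Brewster's angle the reflected and refracted rays are perpendicular, so θ_t = 90° − θ_B = 90° − 53.99° = 36.01°.

θ_t ≈ 36.01°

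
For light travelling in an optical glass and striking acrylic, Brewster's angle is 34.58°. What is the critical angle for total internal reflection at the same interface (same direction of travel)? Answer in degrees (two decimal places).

From Brewster, n₂/n₁ = tan θ_B = tan 34.58° = 0.6893.
Then sin θ_c = n₂/n₁ = 0.6893, so θ_c = arcsin 0.6893 = 43.58°.

θ_c ≈ 43.58°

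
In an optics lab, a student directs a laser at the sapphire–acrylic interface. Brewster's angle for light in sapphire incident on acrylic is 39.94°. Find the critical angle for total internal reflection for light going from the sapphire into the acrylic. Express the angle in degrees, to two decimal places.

θ_c ≈ 56.86°

tan θ_B = n₂/n₁ = tan 39.94° = 0.8373.
Total internal reflection: sin θ_c = n₂/n₁ = 0.8373.
θ_c = arcsin(0.8373) = 56.86°.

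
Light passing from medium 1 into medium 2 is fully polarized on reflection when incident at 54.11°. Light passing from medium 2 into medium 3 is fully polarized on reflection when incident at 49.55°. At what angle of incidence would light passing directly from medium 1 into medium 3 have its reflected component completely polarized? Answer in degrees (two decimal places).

θ_B ≈ 58.33°

n₂/n₁ = tan 54.11° = 1.3820 and n₃/n₂ = tan 49.55° = 1.1729.
Multiplying, n₃/n₁ = 1.3820 × 1.1729 = 1.6209, and θ_B(1→3) = arctan 1.6209 = 58.33°.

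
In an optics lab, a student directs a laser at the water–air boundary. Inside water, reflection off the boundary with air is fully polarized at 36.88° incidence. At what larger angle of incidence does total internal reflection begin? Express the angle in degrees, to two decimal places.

From Brewster, n₂/n₁ = tan θ_B = tan 36.88° = 0.7503.
Then sin θ_c = n₂/n₁ = 0.7503, so θ_c = arcsin 0.7503 = 48.61°.

θ_c ≈ 48.61°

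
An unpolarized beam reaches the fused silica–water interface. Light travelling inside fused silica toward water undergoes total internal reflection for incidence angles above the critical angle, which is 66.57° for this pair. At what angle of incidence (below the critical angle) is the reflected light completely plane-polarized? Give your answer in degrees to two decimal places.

θ_B ≈ 42.54°

At the critical angle sin θ_c = n₂/n₁, giving n₂/n₁ = sin 66.57° = 0.9175.
Then tan θ_B = n₂/n₁ = 0.9175, so θ_B = arctan 0.9175 = 42.54°.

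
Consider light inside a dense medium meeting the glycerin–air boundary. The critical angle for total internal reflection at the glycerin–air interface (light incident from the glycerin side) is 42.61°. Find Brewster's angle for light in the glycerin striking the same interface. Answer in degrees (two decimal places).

θ_B ≈ 34.10°

sin θ_c = n₂/n₁, so n₂/n₁ = sin 42.61° = 0.6770.
Brewster: tan θ_B = n₂/n₁ = 0.6770.
θ_B = arctan(0.6770) = 34.10°.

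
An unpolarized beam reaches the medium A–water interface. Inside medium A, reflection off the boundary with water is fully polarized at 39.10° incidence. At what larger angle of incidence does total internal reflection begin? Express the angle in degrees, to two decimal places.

tan θ_B = n₂/n₁ = tan 39.10° = 0.8127.
Total internal reflection: sin θ_c = n₂/n₁ = 0.8127.
θ_c = arcsin(0.8127) = 54.36°.

θ_c ≈ 54.36°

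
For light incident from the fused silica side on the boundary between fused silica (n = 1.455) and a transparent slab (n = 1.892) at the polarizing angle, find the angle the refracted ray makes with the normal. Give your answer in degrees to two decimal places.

θ_t ≈ 37.56°

First find Brewster's angle: tan θ_B = 1.892/1.455 = 1.3003, giving θ_B = 52.44°.
At Brewster's angle the reflected and refracted rays are perpendicular, so θ_t = 90° − θ_B = 90° − 52.44° = 37.56°.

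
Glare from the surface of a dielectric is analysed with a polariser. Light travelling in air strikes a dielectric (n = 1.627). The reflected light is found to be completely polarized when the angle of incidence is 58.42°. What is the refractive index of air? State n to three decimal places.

Full polarization of the reflected beam means tan θ_B = n₂/n₁, where n₁ is the incident medium (air).
n₁ = n₂ / tan θ_B = 1.627 / tan 58.42° = 1.000.

n ≈ 1.000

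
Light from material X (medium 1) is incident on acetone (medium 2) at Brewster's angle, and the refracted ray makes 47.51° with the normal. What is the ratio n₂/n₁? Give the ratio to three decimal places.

θ_B + θ_t = 90°, so θ_B = 90° − 47.51° = 42.49°.
tan θ_B = n₂/n₁, so n₂/n₁ = tan 42.49° = 0.916.

n₂/n₁ ≈ 0.916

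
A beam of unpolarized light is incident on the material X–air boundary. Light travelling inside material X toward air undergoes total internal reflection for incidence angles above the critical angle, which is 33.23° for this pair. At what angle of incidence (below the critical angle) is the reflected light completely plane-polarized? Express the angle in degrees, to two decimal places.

θ_B ≈ 28.72°

sin θ_c = n₂/n₁, so n₂/n₁ = sin 33.23° = 0.5480.
Brewster: tan θ_B = n₂/n₁ = 0.5480.
θ_B = arctan(0.5480) = 28.72°.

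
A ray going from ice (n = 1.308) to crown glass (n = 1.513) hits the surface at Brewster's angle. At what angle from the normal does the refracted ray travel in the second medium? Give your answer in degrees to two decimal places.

θ_t ≈ 40.84°

θ_B = arctan(n₂/n₁) = arctan(1.513/1.308) = 49.16°.
The refracted ray is perpendicular to the reflected ray, so θ_t = 90° − θ_B = 40.84°.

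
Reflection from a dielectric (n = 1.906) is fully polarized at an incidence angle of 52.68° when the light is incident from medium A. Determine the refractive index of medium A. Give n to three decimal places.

Full polarization of the reflected beam means tan θ_B = n₂/n₁, where n₁ is the incident medium (medium A).
n₁ = n₂ / tan θ_B = 1.906 / tan 52.68° = 1.453.

n ≈ 1.453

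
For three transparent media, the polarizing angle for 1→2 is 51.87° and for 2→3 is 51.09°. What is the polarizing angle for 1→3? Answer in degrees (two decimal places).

θ_B ≈ 57.64°

n₂/n₁ = tan 51.87° = 1.2740 and n₃/n₂ = tan 51.09° = 1.2389.
n₃/n₁ = 1.5783. Then tan θ_B(1→3) = n₃/n₁, so θ_B(1→3) = arctan(1.5783) = 57.64°.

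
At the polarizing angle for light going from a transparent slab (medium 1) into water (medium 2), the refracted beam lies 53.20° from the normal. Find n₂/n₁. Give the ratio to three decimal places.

At Brewster incidence θ_B = 90° − θ_t = 90° − 53.20° = 36.80°.
tan θ_B = n₂/n₁, so n₂/n₁ = tan 36.80° = 0.748.

n₂/n₁ ≈ 0.748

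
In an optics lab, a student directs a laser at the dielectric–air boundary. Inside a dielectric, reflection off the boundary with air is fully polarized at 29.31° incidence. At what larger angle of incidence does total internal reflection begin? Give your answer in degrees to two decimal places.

From Brewster, n₂/n₁ = tan θ_B = tan 29.31° = 0.5614.
Then sin θ_c = n₂/n₁ = 0.5614, so θ_c = arcsin 0.5614 = 34.15°.

θ_c ≈ 34.15°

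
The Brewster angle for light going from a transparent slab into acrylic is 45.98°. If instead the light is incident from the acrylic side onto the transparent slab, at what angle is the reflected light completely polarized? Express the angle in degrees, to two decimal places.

Reversing the direction swaps n₁ and n₂, so tan θ_B' = 1/tan θ_B and θ_B' = 90° − θ_B.
Hence θ_B' = 90° − 45.98° = 44.02°.

θ_B' ≈ 44.02°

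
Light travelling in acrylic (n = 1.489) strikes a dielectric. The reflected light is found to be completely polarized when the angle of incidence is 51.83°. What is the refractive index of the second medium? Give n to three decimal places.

n ≈ 1.894

At the polarizing angle, tan θ_B = n₂/n₁ with n₁ on the incident side (acrylic) and n₂ on the transmitted side (a dielectric).
n₂ = n₁ tan θ_B = 1.489 × tan 51.83° = 1.894.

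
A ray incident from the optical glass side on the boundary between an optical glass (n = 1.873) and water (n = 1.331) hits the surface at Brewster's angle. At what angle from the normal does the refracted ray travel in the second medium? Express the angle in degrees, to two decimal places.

θ_t ≈ 54.60°

θ_B = arctan(n₂/n₁) = arctan(1.331/1.873) = 35.40°.
At Brewster's angle the reflected and refracted rays are perpendicular, so θ_t = 90° − θ_B = 90° − 35.40° = 54.60°.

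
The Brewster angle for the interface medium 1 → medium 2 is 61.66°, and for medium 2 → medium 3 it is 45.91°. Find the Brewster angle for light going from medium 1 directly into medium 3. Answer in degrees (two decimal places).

tan θ_B(1→2) = n₂/n₁ = tan 61.66° = 1.8541.
tan θ_B(2→3) = n₃/n₂ = tan 45.91° = 1.0323.
So n₃/n₁ = (n₂/n₁)(n₃/n₂) = 1.8541 × 1.0323 = 1.9140.
θ_B(1→3) = arctan(1.9140) = 62.41°.

θ_B ≈ 62.41°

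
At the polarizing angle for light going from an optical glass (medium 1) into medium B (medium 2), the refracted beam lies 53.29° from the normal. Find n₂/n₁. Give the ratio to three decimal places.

At Brewster incidence θ_B = 90° − θ_t = 90° − 53.29° = 36.71°.
Then n₂/n₁ = tan θ_B = tan 36.71° = 0.746.

n₂/n₁ ≈ 0.746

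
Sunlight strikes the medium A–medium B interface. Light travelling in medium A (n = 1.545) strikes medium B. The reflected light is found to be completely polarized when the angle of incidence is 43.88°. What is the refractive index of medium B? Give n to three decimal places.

n ≈ 1.486

Brewster's law: tan θ_B = n₂/n₁ (light incident in medium A, refracted into medium B).
n₂ = n₁ tan θ_B = 1.545 × tan 43.88° = 1.486.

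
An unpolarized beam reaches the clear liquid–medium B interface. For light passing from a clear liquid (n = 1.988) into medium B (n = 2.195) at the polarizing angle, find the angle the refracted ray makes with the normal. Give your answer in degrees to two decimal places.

θ_t ≈ 42.17°

tan θ_B = n₂/n₁ = 2.195/1.988 = 1.1041, so θ_B = 47.83°.
Since θ_B + θ_t = 90° at Brewster incidence, θ_t = 90° − 47.83° = 42.17°.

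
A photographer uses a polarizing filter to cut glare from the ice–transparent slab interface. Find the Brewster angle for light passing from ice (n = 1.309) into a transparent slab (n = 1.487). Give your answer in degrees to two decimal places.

θ_B ≈ 48.64°

Here n₂/n₁ = 1.487/1.309 = 1.1360, and Brewster's law gives tan θ_B = n₂/n₁. Taking the arctangent, θ_B = 48.64°.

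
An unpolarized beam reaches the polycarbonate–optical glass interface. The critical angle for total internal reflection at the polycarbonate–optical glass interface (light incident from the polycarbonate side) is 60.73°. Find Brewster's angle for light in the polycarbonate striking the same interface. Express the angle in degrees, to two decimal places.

At the critical angle sin θ_c = n₂/n₁, giving n₂/n₁ = sin 60.73° = 0.8723.
Then tan θ_B = n₂/n₁ = 0.8723, so θ_B = arctan 0.8723 = 41.10°.

θ_B ≈ 41.10°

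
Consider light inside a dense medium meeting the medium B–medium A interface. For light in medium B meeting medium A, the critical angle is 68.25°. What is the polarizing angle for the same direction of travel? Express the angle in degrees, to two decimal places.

sin θ_c = n₂/n₁, so n₂/n₁ = sin 68.25° = 0.9288.
Brewster: tan θ_B = n₂/n₁ = 0.9288.
θ_B = arctan(0.9288) = 42.89°.

θ_B ≈ 42.89°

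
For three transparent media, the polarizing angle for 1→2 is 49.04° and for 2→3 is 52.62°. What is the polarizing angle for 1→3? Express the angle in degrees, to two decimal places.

Each Brewster angle gives a ratio: n₂/n₁ = tan 49.04° = 1.1520, n₃/n₂ = tan 52.62° = 1.3089.
So n₃/n₁ = (n₂/n₁)(n₃/n₂) = 1.1520 × 1.3089 = 1.5078.
θ_B(1→3) = arctan(1.5078) = 56.45°.

θ_B ≈ 56.45°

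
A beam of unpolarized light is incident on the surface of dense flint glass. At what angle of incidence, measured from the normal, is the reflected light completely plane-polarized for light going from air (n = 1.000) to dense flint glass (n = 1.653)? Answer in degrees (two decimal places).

θ_B ≈ 58.83°

The reflected p-component vanishes when tan θ_B = n₂/n₁.
tan θ_B = n₂/n₁ = 1.653/1.000 = 1.6530. Taking the arctangent, θ_B = 58.83°.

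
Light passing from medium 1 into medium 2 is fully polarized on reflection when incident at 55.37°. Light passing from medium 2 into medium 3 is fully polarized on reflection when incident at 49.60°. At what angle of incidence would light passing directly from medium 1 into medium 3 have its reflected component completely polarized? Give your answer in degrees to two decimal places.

n₂/n₁ = tan 55.37° = 1.4480 and n₃/n₂ = tan 49.60° = 1.1750.
n₃/n₁ = 1.7013. Then tan θ_B(1→3) = n₃/n₁, so θ_B(1→3) = arctan(1.7013) = 59.55°.

θ_B ≈ 59.55°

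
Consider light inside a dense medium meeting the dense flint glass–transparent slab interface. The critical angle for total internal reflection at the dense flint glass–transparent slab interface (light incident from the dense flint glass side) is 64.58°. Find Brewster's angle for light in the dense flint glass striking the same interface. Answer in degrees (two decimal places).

sin θ_c = n₂/n₁, so n₂/n₁ = sin 64.58° = 0.9032.
Brewster: tan θ_B = n₂/n₁ = 0.9032.
θ_B = arctan(0.9032) = 42.09°.

θ_B ≈ 42.09°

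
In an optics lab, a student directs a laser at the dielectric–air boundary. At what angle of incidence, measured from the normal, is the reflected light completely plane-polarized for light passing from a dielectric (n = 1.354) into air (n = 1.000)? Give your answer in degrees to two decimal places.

tan θ_B = n₂/n₁ = 1.000/1.354 = 0.7386.
So θ_B = arctan 0.7386 = 36.45°.

θ_B ≈ 36.45°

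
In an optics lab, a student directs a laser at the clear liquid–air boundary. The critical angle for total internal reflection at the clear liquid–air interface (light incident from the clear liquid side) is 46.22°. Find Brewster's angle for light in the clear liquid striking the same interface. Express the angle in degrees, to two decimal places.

θ_B ≈ 35.83°

sin θ_c = n₂/n₁, so n₂/n₁ = sin 46.22° = 0.7220.
Brewster: tan θ_B = n₂/n₁ = 0.7220.
θ_B = arctan(0.7220) = 35.83°.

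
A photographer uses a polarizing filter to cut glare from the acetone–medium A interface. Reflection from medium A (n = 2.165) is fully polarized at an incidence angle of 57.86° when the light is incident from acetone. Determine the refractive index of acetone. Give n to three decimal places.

Full polarization of the reflected beam means tan θ_B = n₂/n₁, where n₁ is the incident medium (acetone).
n₁ = n₂ / tan θ_B = 2.165 / tan 57.86° = 1.360.

n ≈ 1.360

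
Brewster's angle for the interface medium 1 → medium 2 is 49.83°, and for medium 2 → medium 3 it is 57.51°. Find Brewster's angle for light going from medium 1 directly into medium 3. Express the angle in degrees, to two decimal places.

tan θ_B(1→2) = n₂/n₁ = tan 49.83° = 1.1846.
tan θ_B(2→3) = n₃/n₂ = tan 57.51° = 1.5703.
Multiplying, n₃/n₁ = 1.1846 × 1.5703 = 1.8602, and θ_B(1→3) = arctan 1.8602 = 61.74°.

θ_B ≈ 61.74°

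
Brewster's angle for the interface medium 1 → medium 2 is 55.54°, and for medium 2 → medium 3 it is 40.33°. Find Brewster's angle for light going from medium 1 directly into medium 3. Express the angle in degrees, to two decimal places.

θ_B ≈ 51.05°

n₂/n₁ = tan 55.54° = 1.4572 and n₃/n₂ = tan 40.33° = 0.8490.
n₃/n₁ = 1.2371. Then tan θ_B(1→3) = n₃/n₁, so θ_B(1→3) = arctan(1.2371) = 51.05°.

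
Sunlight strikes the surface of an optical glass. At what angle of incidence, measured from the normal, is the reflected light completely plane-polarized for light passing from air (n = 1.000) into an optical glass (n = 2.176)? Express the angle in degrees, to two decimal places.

Brewster's condition: tan θ_B = n₂/n₁ = 2.176/1.000 = 2.1760.
So θ_B = arctan 2.1760 = 65.32°.

θ_B ≈ 65.32°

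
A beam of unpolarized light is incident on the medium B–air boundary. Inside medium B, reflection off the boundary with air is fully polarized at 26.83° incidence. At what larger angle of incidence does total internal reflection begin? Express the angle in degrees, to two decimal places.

tan θ_B = n₂/n₁ = tan 26.83° = 0.5058.
Total internal reflection: sin θ_c = n₂/n₁ = 0.5058.
θ_c = arcsin(0.5058) = 30.38°.

θ_c ≈ 30.38°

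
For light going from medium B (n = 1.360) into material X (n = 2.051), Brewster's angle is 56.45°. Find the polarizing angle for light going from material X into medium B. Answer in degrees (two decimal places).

tan θ_B' = n₁/n₂ = 1/tan θ_B, so θ_B' = 90° − θ_B.
θ_B' = 90° − 56.45° = 33.55°.

θ_B' ≈ 33.55°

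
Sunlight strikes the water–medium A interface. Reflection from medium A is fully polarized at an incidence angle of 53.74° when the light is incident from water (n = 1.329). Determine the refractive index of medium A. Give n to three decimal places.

n ≈ 1.812

Full polarization of the reflected beam means tan θ_B = n₂/n₁, where n₁ is the incident medium (water).
n₂ = n₁ tan θ_B = 1.329 × tan 53.74° = 1.812.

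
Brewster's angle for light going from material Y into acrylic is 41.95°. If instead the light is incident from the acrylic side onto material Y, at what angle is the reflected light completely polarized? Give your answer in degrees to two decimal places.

θ_B' ≈ 48.05°

Reversing the direction swaps n₁ and n₂, so tan θ_B' = 1/tan θ_B and θ_B' = 90° − θ_B.
Hence θ_B' = 90° − 41.95° = 48.05°.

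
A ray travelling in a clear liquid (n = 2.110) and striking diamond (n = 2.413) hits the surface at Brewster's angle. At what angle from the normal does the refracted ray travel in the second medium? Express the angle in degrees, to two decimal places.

First find Brewster's angle: tan θ_B = 2.413/2.110 = 1.1436, giving θ_B = 48.83°.
The refracted ray is perpendicular to the reflected ray, so θ_t = 90° − θ_B = 41.17°.

θ_t ≈ 41.17°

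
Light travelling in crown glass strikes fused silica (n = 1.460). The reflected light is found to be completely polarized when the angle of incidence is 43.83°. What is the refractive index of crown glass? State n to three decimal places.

Brewster's law: tan θ_B = n₂/n₁ (light incident in crown glass, refracted into fused silica).
n₁ = n₂ / tan θ_B = 1.460 / tan 43.83° = 1.521.

n ≈ 1.521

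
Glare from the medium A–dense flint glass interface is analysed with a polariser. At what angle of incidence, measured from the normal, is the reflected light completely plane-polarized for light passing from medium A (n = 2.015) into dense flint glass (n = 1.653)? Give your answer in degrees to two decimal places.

θ_B ≈ 39.36°

Here n₂/n₁ = 1.653/2.015 = 0.8203, and Brewster's law gives tan θ_B = n₂/n₁.
So θ_B = arctan 0.8203 = 39.36°.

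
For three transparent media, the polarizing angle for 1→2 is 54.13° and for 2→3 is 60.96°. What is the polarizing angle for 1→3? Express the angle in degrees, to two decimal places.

tan θ_B(1→2) = n₂/n₁ = tan 54.13° = 1.3830.
tan θ_B(2→3) = n₃/n₂ = tan 60.96° = 1.8011.
So n₃/n₁ = (n₂/n₁)(n₃/n₂) = 1.3830 × 1.8011 = 2.4908.
θ_B(1→3) = arctan(2.4908) = 68.13°.

θ_B ≈ 68.13°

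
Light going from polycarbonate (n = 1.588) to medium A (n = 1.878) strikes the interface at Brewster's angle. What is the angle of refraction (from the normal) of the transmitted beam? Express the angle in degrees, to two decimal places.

First find Brewster's angle: tan θ_B = 1.878/1.588 = 1.1826, giving θ_B = 49.78°.
The refracted ray is perpendicular to the reflected ray, so θ_t = 90° − θ_B = 40.22°.

θ_t ≈ 40.22°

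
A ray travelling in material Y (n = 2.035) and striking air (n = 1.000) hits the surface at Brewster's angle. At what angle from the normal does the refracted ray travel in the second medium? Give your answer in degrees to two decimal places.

tan θ_B = n₂/n₁ = 1.000/2.035 = 0.4914, so θ_B = 26.17°.
At Brewster's angle the reflected and refracted rays are perpendicular, so θ_t = 90° − θ_B = 90° − 26.17° = 63.83°.

θ_t ≈ 63.83°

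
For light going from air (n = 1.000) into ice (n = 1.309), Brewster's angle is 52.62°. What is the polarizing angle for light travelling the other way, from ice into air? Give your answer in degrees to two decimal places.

θ_B' ≈ 37.38°

tan θ_B' = n₁/n₂ = 1/tan θ_B, so θ_B' = 90° − θ_B.
θ_B' = 90° − 52.62° = 37.38°.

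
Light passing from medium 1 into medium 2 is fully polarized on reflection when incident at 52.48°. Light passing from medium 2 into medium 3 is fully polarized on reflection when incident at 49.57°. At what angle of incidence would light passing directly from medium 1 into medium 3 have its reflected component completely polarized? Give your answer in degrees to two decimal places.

tan θ_B(1→2) = n₂/n₁ = tan 52.48° = 1.3023.
tan θ_B(2→3) = n₃/n₂ = tan 49.57° = 1.1738.
Multiplying, n₃/n₁ = 1.3023 × 1.1738 = 1.5286, and θ_B(1→3) = arctan 1.5286 = 56.81°.

θ_B ≈ 56.81°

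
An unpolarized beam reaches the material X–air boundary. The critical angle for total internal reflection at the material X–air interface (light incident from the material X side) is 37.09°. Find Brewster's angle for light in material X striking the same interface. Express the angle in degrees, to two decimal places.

n₂/n₁ = sin θ_c = sin 37.09° = 0.6031.
tan θ_B equals the same ratio, so θ_B = arctan(0.6031) = 31.09°.

θ_B ≈ 31.09°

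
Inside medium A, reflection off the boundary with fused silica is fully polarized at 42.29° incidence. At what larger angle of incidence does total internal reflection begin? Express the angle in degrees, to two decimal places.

θ_c ≈ 65.45°

n₂/n₁ = tan 42.29° = 0.9096; the critical angle satisfies sin θ_c = n₂/n₁.
θ_c = arcsin(0.9096) = 65.45°.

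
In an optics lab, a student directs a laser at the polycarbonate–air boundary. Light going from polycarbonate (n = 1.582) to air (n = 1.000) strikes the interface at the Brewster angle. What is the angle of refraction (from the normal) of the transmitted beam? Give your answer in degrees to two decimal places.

θ_t ≈ 57.70°

θ_B = arctan(n₂/n₁) = arctan(1.000/1.582) = 32.30°.
Since θ_B + θ_t = 90° at Brewster incidence, θ_t = 90° − 32.30° = 57.70°.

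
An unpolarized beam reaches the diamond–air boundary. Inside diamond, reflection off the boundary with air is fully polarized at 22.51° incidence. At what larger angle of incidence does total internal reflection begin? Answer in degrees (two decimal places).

n₂/n₁ = tan 22.51° = 0.4144; the critical angle satisfies sin θ_c = n₂/n₁.
θ_c = arcsin(0.4144) = 24.48°.

θ_c ≈ 24.48°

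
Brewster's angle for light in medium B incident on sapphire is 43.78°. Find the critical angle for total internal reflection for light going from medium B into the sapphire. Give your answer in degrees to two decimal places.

θ_c ≈ 73.39°

n₂/n₁ = tan 43.78° = 0.9583; the critical angle satisfies sin θ_c = n₂/n₁.
θ_c = arcsin(0.9583) = 73.39°.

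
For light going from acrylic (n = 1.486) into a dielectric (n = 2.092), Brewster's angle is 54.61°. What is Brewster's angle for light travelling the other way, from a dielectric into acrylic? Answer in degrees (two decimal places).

θ_B' ≈ 35.39°

Reversing the direction swaps n₁ and n₂, so tan θ_B' = 1/tan θ_B and θ_B' = 90° − θ_B.
Hence θ_B' = 90° − 54.61° = 35.39°.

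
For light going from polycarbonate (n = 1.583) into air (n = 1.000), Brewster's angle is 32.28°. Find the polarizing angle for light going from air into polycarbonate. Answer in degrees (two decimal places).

θ_B' ≈ 57.72°

tan θ_B' = n₁/n₂ = 1/tan θ_B, so θ_B' = 90° − θ_B.
θ_B' = 90° − 32.28° = 57.72°.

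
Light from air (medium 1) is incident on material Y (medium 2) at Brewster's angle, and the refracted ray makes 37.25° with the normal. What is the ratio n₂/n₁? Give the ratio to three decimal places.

n₂/n₁ ≈ 1.315

At Brewster incidence θ_B = 90° − θ_t = 90° − 37.25° = 52.75°.
tan θ_B = n₂/n₁, so n₂/n₁ = tan 52.75° = 1.315.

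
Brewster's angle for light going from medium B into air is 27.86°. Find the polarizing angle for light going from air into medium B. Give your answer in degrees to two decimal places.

Reversing the direction swaps n₁ and n₂, so tan θ_B' = 1/tan θ_B and θ_B' = 90° − θ_B.
Hence θ_B' = 90° − 27.86° = 62.14°.

θ_B' ≈ 62.14°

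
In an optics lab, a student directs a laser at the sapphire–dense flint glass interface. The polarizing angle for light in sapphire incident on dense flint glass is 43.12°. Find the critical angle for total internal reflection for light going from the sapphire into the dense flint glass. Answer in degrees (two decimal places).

θ_c ≈ 69.46°

tan θ_B = n₂/n₁ = tan 43.12° = 0.9364.
Total internal reflection: sin θ_c = n₂/n₁ = 0.9364.
θ_c = arcsin(0.9364) = 69.46°.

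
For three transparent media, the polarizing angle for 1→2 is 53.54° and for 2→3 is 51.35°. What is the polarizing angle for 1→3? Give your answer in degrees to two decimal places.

Each Brewster angle gives a ratio: n₂/n₁ = tan 53.54° = 1.3534, n₃/n₂ = tan 51.35° = 1.2504.
So n₃/n₁ = (n₂/n₁)(n₃/n₂) = 1.3534 × 1.2504 = 1.6923.
θ_B(1→3) = arctan(1.6923) = 59.42°.

θ_B ≈ 59.42°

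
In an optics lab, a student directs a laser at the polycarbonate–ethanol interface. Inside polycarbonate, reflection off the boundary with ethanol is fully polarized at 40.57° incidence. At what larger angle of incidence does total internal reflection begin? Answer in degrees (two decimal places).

θ_c ≈ 58.89°

From Brewster, n₂/n₁ = tan θ_B = tan 40.57° = 0.8562.
Then sin θ_c = n₂/n₁ = 0.8562, so θ_c = arcsin 0.8562 = 58.89°.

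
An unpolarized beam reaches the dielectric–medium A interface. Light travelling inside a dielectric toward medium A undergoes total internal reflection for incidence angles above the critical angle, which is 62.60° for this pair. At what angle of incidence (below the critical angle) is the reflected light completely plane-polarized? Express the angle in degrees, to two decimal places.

n₂/n₁ = sin θ_c = sin 62.60° = 0.8878.
tan θ_B equals the same ratio, so θ_B = arctan(0.8878) = 41.60°.

θ_B ≈ 41.60°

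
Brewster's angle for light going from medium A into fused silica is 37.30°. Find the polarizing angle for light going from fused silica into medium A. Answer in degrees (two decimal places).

tan θ_B' = n₁/n₂ = 1/tan θ_B, so θ_B' = 90° − θ_B.
θ_B' = 90° − 37.30° = 52.70°.

θ_B' ≈ 52.70°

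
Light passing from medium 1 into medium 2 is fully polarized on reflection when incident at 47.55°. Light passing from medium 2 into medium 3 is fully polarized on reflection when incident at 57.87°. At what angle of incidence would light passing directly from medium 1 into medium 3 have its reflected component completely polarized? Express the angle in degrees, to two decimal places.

θ_B ≈ 60.12°

n₂/n₁ = tan 47.55° = 1.0932 and n₃/n₂ = tan 57.87° = 1.5923.
Multiplying, n₃/n₁ = 1.0932 × 1.5923 = 1.7407, and θ_B(1→3) = arctan 1.7407 = 60.12°.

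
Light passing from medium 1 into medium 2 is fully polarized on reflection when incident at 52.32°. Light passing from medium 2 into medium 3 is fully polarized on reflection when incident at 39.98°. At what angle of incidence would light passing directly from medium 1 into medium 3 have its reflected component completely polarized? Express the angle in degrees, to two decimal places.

Each Brewster angle gives a ratio: n₂/n₁ = tan 52.32° = 1.2948, n₃/n₂ = tan 39.98° = 0.8385.
So n₃/n₁ = (n₂/n₁)(n₃/n₂) = 1.2948 × 0.8385 = 1.0857.
θ_B(1→3) = arctan(1.0857) = 47.35°.

θ_B ≈ 47.35°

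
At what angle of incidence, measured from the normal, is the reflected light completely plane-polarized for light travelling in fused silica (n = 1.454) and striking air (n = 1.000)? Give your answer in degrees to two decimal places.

Brewster's condition: tan θ_B = n₂/n₁ = 1.000/1.454 = 0.6878.
So θ_B = arctan 0.6878 = 34.52°.

θ_B ≈ 34.52°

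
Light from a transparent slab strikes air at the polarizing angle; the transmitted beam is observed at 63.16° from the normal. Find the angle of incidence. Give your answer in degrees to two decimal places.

θ_B ≈ 26.84°

At Brewster's angle the reflected and refracted rays are perpendicular, so θ_B + θ_t = 90°.
θ_B = 90° − 63.16° = 26.84°.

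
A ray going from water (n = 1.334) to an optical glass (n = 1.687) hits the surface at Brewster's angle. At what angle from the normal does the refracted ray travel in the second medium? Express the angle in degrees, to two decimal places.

First find Brewster's angle: tan θ_B = 1.687/1.334 = 1.2646, giving θ_B = 51.66°.
The refracted ray is perpendicular to the reflected ray, so θ_t = 90° − θ_B = 38.34°.

θ_t ≈ 38.34°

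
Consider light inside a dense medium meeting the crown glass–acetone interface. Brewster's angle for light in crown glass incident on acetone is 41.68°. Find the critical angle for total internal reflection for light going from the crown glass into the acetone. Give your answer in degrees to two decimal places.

n₂/n₁ = tan 41.68° = 0.8903; the critical angle satisfies sin θ_c = n₂/n₁.
θ_c = arcsin(0.8903) = 62.92°.

θ_c ≈ 62.92°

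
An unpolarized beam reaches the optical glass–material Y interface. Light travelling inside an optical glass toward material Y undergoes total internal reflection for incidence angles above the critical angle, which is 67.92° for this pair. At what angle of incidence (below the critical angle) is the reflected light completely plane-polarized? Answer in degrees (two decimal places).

n₂/n₁ = sin θ_c = sin 67.92° = 0.9267.
tan θ_B equals the same ratio, so θ_B = arctan(0.9267) = 42.82°.

θ_B ≈ 42.82°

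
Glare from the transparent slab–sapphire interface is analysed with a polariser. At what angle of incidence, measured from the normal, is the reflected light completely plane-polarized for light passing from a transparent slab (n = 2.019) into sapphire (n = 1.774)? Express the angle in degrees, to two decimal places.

Here n₂/n₁ = 1.774/2.019 = 0.8787, and Brewster's law gives tan θ_B = n₂/n₁.
So θ_B = arctan 0.8787 = 41.30°.

θ_B ≈ 41.30°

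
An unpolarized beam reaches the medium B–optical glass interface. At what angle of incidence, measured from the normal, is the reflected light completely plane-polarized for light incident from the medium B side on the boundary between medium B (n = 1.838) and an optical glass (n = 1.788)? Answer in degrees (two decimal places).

θ_B ≈ 44.21°

The reflected p-component vanishes when tan θ_B = n₂/n₁.
Brewster's condition: tan θ_B = n₂/n₁ = 1.788/1.838 = 0.9728.
θ_B = arctan(0.9728) = 44.21°.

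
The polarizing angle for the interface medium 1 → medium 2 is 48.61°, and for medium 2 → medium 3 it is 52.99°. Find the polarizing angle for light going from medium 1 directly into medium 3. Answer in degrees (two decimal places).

θ_B ≈ 56.40°

n₂/n₁ = tan 48.61° = 1.1347 and n₃/n₂ = tan 52.99° = 1.3266.
n₃/n₁ = 1.5052. Then tan θ_B(1→3) = n₃/n₁, so θ_B(1→3) = arctan(1.5052) = 56.40°.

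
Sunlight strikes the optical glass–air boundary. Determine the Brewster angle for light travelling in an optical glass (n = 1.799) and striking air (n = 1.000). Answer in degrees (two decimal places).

Here n₂/n₁ = 1.000/1.799 = 0.5559, and Brewster's law gives tan θ_B = n₂/n₁.
θ_B = arctan(0.5559) = 29.07°.

θ_B ≈ 29.07°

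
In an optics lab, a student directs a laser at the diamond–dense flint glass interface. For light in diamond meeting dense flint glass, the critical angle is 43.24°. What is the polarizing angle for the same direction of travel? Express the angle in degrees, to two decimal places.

n₂/n₁ = sin θ_c = sin 43.24° = 0.6851.
tan θ_B equals the same ratio, so θ_B = arctan(0.6851) = 34.41°.

θ_B ≈ 34.41°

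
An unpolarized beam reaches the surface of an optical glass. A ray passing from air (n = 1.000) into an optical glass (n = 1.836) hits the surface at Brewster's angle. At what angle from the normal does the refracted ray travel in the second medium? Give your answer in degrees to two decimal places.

First find Brewster's angle: tan θ_B = 1.836/1.000 = 1.8360, giving θ_B = 61.42°.
The refracted ray is perpendicular to the reflected ray, so θ_t = 90° − θ_B = 28.58°.

θ_t ≈ 28.58°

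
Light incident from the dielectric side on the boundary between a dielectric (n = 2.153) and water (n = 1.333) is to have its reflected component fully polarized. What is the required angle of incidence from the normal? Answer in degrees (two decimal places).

θ_B ≈ 31.76°

tan θ_B = n₂/n₁ = 1.333/2.153 = 0.6191.
θ_B = arctan(0.6191) = 31.76°.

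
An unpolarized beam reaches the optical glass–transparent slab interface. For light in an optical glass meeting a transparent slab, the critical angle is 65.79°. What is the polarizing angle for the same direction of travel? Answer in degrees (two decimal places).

n₂/n₁ = sin θ_c = sin 65.79° = 0.9120.
tan θ_B equals the same ratio, so θ_B = arctan(0.9120) = 42.37°.

θ_B ≈ 42.37°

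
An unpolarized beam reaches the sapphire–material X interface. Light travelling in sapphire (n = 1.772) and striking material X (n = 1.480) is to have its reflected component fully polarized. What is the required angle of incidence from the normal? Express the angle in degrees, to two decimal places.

At Brewster's angle the reflected and refracted rays are perpendicular, which with Snell's law gives tan θ_B = n₂/n₁.
Brewster's condition: tan θ_B = n₂/n₁ = 1.480/1.772 = 0.8352. Taking the arctangent, θ_B = 39.87°.

θ_B ≈ 39.87°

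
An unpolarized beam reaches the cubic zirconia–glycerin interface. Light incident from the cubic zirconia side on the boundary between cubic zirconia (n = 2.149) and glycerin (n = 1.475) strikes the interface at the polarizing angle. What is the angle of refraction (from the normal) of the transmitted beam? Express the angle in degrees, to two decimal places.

tan θ_B = n₂/n₁ = 1.475/2.149 = 0.6864, so θ_B = 34.46°.
The refracted ray is perpendicular to the reflected ray, so θ_t = 90° − θ_B = 55.54°.

θ_t ≈ 55.54°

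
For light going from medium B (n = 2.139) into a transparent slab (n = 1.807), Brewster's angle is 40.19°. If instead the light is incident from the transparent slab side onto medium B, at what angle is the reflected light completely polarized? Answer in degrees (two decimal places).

tan θ_B' = n₁/n₂ = 1/tan θ_B, so θ_B' = 90° − θ_B.
θ_B' = 90° − 40.19° = 49.81°.

θ_B' ≈ 49.81°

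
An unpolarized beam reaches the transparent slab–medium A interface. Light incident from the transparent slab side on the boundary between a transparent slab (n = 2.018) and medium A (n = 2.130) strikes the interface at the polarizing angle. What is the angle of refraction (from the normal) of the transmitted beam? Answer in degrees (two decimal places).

θ_B = arctan(n₂/n₁) = arctan(2.130/2.018) = 46.55°.
At Brewster's angle the reflected and refracted rays are perpendicular, so θ_t = 90° − θ_B = 90° − 46.55° = 43.45°.

θ_t ≈ 43.45°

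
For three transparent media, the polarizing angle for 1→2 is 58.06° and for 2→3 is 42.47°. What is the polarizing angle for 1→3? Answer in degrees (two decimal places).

θ_B ≈ 55.74°

n₂/n₁ = tan 58.06° = 1.6041 and n₃/n₂ = tan 42.47° = 0.9154.
Multiplying, n₃/n₁ = 1.6041 × 0.9154 = 1.4683, and θ_B(1→3) = arctan 1.4683 = 55.74°.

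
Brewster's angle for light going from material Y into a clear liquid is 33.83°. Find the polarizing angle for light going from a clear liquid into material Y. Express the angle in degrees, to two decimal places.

θ_B' ≈ 56.17°

Reversing the direction swaps n₁ and n₂, so tan θ_B' = 1/tan θ_B and θ_B' = 90° − θ_B.
Hence θ_B' = 90° − 33.83° = 56.17°.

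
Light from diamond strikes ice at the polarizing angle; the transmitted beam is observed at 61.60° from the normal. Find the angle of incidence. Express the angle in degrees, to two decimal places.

θ_B ≈ 28.40°

At Brewster's angle the reflected and refracted rays are perpendicular, so θ_B + θ_t = 90°.
So θ_B = 90° − θ_t = 90° − 61.60° = 28.40°.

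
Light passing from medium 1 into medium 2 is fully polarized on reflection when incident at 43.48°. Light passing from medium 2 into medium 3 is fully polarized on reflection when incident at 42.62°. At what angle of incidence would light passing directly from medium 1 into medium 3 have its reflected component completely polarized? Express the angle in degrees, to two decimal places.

θ_B ≈ 41.11°

tan θ_B(1→2) = n₂/n₁ = tan 43.48° = 0.9483.
tan θ_B(2→3) = n₃/n₂ = tan 42.62° = 0.9202.
n₃/n₁ = 0.8726. Then tan θ_B(1→3) = n₃/n₁, so θ_B(1→3) = arctan(0.8726) = 41.11°.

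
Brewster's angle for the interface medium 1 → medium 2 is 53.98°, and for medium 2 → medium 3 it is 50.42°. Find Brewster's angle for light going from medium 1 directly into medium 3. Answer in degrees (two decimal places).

Each Brewster angle gives a ratio: n₂/n₁ = tan 53.98° = 1.3754, n₃/n₂ = tan 50.42° = 1.2097.
So n₃/n₁ = (n₂/n₁)(n₃/n₂) = 1.3754 × 1.2097 = 1.6637.
θ_B(1→3) = arctan(1.6637) = 58.99°.

θ_B ≈ 58.99°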